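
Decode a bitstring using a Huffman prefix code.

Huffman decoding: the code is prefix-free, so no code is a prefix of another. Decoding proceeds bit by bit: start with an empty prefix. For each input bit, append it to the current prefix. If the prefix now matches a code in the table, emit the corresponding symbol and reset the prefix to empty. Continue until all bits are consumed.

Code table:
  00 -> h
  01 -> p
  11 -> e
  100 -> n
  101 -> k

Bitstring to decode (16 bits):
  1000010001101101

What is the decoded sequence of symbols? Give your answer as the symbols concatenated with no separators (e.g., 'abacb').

Answer: nhnpkk

Derivation:
Bit 0: prefix='1' (no match yet)
Bit 1: prefix='10' (no match yet)
Bit 2: prefix='100' -> emit 'n', reset
Bit 3: prefix='0' (no match yet)
Bit 4: prefix='00' -> emit 'h', reset
Bit 5: prefix='1' (no match yet)
Bit 6: prefix='10' (no match yet)
Bit 7: prefix='100' -> emit 'n', reset
Bit 8: prefix='0' (no match yet)
Bit 9: prefix='01' -> emit 'p', reset
Bit 10: prefix='1' (no match yet)
Bit 11: prefix='10' (no match yet)
Bit 12: prefix='101' -> emit 'k', reset
Bit 13: prefix='1' (no match yet)
Bit 14: prefix='10' (no match yet)
Bit 15: prefix='101' -> emit 'k', reset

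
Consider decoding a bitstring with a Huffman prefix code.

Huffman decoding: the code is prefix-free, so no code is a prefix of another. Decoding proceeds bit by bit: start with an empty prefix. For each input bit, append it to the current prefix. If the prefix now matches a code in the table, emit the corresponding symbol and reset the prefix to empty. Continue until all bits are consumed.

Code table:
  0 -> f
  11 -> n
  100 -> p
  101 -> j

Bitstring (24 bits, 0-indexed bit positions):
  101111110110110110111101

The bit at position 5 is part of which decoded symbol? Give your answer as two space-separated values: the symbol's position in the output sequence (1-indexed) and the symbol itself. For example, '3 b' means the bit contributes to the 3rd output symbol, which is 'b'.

Bit 0: prefix='1' (no match yet)
Bit 1: prefix='10' (no match yet)
Bit 2: prefix='101' -> emit 'j', reset
Bit 3: prefix='1' (no match yet)
Bit 4: prefix='11' -> emit 'n', reset
Bit 5: prefix='1' (no match yet)
Bit 6: prefix='11' -> emit 'n', reset
Bit 7: prefix='1' (no match yet)
Bit 8: prefix='10' (no match yet)
Bit 9: prefix='101' -> emit 'j', reset

Answer: 3 n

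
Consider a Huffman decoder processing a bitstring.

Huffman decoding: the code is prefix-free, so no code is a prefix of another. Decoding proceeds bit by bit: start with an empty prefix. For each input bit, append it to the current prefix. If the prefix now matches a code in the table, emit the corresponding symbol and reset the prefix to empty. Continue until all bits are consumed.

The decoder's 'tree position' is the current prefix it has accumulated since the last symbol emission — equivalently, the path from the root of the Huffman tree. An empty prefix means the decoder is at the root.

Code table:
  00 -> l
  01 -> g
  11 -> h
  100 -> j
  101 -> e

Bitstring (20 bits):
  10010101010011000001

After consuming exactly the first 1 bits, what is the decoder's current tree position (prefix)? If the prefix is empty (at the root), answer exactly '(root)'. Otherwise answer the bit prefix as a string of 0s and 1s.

Bit 0: prefix='1' (no match yet)

Answer: 1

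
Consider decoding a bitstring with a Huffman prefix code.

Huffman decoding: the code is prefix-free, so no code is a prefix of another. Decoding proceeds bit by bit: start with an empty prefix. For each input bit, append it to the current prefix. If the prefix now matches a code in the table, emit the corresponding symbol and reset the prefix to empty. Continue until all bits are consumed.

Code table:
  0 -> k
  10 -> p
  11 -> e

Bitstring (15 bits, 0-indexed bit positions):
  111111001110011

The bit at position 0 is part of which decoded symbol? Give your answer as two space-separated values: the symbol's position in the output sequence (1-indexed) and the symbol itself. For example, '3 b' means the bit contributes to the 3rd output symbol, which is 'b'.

Answer: 1 e

Derivation:
Bit 0: prefix='1' (no match yet)
Bit 1: prefix='11' -> emit 'e', reset
Bit 2: prefix='1' (no match yet)
Bit 3: prefix='11' -> emit 'e', reset
Bit 4: prefix='1' (no match yet)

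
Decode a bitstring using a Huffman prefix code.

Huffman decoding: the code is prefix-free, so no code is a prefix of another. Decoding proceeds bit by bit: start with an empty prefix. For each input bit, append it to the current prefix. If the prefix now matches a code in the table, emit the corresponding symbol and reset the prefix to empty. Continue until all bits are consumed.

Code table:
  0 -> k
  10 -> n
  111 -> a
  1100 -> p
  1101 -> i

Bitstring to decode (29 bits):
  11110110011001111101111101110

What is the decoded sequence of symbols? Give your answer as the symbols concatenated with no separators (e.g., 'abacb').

Answer: anppaianak

Derivation:
Bit 0: prefix='1' (no match yet)
Bit 1: prefix='11' (no match yet)
Bit 2: prefix='111' -> emit 'a', reset
Bit 3: prefix='1' (no match yet)
Bit 4: prefix='10' -> emit 'n', reset
Bit 5: prefix='1' (no match yet)
Bit 6: prefix='11' (no match yet)
Bit 7: prefix='110' (no match yet)
Bit 8: prefix='1100' -> emit 'p', reset
Bit 9: prefix='1' (no match yet)
Bit 10: prefix='11' (no match yet)
Bit 11: prefix='110' (no match yet)
Bit 12: prefix='1100' -> emit 'p', reset
Bit 13: prefix='1' (no match yet)
Bit 14: prefix='11' (no match yet)
Bit 15: prefix='111' -> emit 'a', reset
Bit 16: prefix='1' (no match yet)
Bit 17: prefix='11' (no match yet)
Bit 18: prefix='110' (no match yet)
Bit 19: prefix='1101' -> emit 'i', reset
Bit 20: prefix='1' (no match yet)
Bit 21: prefix='11' (no match yet)
Bit 22: prefix='111' -> emit 'a', reset
Bit 23: prefix='1' (no match yet)
Bit 24: prefix='10' -> emit 'n', reset
Bit 25: prefix='1' (no match yet)
Bit 26: prefix='11' (no match yet)
Bit 27: prefix='111' -> emit 'a', reset
Bit 28: prefix='0' -> emit 'k', reset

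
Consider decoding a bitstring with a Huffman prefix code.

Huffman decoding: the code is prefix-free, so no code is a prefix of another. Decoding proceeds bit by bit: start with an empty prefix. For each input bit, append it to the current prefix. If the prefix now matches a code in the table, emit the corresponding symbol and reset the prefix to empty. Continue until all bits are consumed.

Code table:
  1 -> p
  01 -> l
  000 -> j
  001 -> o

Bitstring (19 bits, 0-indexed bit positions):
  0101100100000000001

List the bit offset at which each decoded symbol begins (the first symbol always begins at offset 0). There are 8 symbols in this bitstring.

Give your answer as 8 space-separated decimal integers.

Answer: 0 2 4 5 8 11 14 17

Derivation:
Bit 0: prefix='0' (no match yet)
Bit 1: prefix='01' -> emit 'l', reset
Bit 2: prefix='0' (no match yet)
Bit 3: prefix='01' -> emit 'l', reset
Bit 4: prefix='1' -> emit 'p', reset
Bit 5: prefix='0' (no match yet)
Bit 6: prefix='00' (no match yet)
Bit 7: prefix='001' -> emit 'o', reset
Bit 8: prefix='0' (no match yet)
Bit 9: prefix='00' (no match yet)
Bit 10: prefix='000' -> emit 'j', reset
Bit 11: prefix='0' (no match yet)
Bit 12: prefix='00' (no match yet)
Bit 13: prefix='000' -> emit 'j', reset
Bit 14: prefix='0' (no match yet)
Bit 15: prefix='00' (no match yet)
Bit 16: prefix='000' -> emit 'j', reset
Bit 17: prefix='0' (no match yet)
Bit 18: prefix='01' -> emit 'l', reset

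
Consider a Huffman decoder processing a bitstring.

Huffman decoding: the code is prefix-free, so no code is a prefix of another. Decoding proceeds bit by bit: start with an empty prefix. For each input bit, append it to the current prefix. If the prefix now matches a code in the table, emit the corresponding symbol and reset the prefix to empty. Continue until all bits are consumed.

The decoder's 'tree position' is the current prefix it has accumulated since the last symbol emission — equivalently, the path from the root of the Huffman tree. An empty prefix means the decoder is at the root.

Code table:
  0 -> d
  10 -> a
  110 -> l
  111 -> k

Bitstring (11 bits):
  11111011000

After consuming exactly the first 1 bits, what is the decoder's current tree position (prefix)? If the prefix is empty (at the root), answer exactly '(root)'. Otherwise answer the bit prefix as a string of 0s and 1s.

Answer: 1

Derivation:
Bit 0: prefix='1' (no match yet)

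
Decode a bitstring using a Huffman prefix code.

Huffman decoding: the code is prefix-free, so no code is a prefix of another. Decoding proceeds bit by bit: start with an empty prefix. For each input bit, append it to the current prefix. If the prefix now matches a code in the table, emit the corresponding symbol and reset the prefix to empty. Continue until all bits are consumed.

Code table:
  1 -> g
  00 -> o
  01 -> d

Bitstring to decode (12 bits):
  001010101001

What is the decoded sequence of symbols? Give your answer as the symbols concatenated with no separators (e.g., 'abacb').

Bit 0: prefix='0' (no match yet)
Bit 1: prefix='00' -> emit 'o', reset
Bit 2: prefix='1' -> emit 'g', reset
Bit 3: prefix='0' (no match yet)
Bit 4: prefix='01' -> emit 'd', reset
Bit 5: prefix='0' (no match yet)
Bit 6: prefix='01' -> emit 'd', reset
Bit 7: prefix='0' (no match yet)
Bit 8: prefix='01' -> emit 'd', reset
Bit 9: prefix='0' (no match yet)
Bit 10: prefix='00' -> emit 'o', reset
Bit 11: prefix='1' -> emit 'g', reset

Answer: ogdddog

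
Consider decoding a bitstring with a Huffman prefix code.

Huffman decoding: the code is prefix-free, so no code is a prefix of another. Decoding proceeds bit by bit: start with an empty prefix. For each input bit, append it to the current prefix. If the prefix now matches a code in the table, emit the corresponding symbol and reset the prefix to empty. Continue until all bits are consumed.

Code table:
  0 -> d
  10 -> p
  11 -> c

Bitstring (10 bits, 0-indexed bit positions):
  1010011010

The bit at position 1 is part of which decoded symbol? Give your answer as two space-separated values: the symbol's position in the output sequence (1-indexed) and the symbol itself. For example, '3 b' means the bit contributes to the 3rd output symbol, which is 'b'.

Bit 0: prefix='1' (no match yet)
Bit 1: prefix='10' -> emit 'p', reset
Bit 2: prefix='1' (no match yet)
Bit 3: prefix='10' -> emit 'p', reset
Bit 4: prefix='0' -> emit 'd', reset
Bit 5: prefix='1' (no match yet)

Answer: 1 p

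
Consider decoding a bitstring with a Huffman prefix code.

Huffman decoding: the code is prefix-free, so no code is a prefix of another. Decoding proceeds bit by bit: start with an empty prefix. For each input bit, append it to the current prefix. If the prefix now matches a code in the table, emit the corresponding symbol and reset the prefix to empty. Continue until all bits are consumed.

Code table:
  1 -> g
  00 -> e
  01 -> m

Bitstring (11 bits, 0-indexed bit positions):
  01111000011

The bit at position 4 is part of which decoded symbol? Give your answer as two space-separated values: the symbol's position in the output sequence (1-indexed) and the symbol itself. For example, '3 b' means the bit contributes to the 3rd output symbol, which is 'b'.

Answer: 4 g

Derivation:
Bit 0: prefix='0' (no match yet)
Bit 1: prefix='01' -> emit 'm', reset
Bit 2: prefix='1' -> emit 'g', reset
Bit 3: prefix='1' -> emit 'g', reset
Bit 4: prefix='1' -> emit 'g', reset
Bit 5: prefix='0' (no match yet)
Bit 6: prefix='00' -> emit 'e', reset
Bit 7: prefix='0' (no match yet)
Bit 8: prefix='00' -> emit 'e', reset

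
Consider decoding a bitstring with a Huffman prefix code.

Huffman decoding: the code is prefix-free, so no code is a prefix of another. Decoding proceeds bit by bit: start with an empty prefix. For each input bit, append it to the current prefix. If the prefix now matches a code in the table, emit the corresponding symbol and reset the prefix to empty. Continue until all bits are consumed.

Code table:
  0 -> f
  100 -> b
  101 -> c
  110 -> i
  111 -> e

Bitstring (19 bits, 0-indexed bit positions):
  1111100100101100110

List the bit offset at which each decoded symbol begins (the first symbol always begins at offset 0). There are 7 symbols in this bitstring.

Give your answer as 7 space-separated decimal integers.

Bit 0: prefix='1' (no match yet)
Bit 1: prefix='11' (no match yet)
Bit 2: prefix='111' -> emit 'e', reset
Bit 3: prefix='1' (no match yet)
Bit 4: prefix='11' (no match yet)
Bit 5: prefix='110' -> emit 'i', reset
Bit 6: prefix='0' -> emit 'f', reset
Bit 7: prefix='1' (no match yet)
Bit 8: prefix='10' (no match yet)
Bit 9: prefix='100' -> emit 'b', reset
Bit 10: prefix='1' (no match yet)
Bit 11: prefix='10' (no match yet)
Bit 12: prefix='101' -> emit 'c', reset
Bit 13: prefix='1' (no match yet)
Bit 14: prefix='10' (no match yet)
Bit 15: prefix='100' -> emit 'b', reset
Bit 16: prefix='1' (no match yet)
Bit 17: prefix='11' (no match yet)
Bit 18: prefix='110' -> emit 'i', reset

Answer: 0 3 6 7 10 13 16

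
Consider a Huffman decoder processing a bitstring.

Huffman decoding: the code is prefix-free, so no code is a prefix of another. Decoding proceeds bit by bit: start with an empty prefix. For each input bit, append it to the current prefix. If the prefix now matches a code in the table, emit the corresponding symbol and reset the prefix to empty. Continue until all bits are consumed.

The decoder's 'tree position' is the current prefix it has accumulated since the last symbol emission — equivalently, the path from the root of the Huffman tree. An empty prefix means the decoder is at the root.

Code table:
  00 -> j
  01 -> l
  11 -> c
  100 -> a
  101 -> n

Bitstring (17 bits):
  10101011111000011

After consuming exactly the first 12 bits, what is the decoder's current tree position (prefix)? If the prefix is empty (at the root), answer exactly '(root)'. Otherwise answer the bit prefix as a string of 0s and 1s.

Answer: 0

Derivation:
Bit 0: prefix='1' (no match yet)
Bit 1: prefix='10' (no match yet)
Bit 2: prefix='101' -> emit 'n', reset
Bit 3: prefix='0' (no match yet)
Bit 4: prefix='01' -> emit 'l', reset
Bit 5: prefix='0' (no match yet)
Bit 6: prefix='01' -> emit 'l', reset
Bit 7: prefix='1' (no match yet)
Bit 8: prefix='11' -> emit 'c', reset
Bit 9: prefix='1' (no match yet)
Bit 10: prefix='11' -> emit 'c', reset
Bit 11: prefix='0' (no match yet)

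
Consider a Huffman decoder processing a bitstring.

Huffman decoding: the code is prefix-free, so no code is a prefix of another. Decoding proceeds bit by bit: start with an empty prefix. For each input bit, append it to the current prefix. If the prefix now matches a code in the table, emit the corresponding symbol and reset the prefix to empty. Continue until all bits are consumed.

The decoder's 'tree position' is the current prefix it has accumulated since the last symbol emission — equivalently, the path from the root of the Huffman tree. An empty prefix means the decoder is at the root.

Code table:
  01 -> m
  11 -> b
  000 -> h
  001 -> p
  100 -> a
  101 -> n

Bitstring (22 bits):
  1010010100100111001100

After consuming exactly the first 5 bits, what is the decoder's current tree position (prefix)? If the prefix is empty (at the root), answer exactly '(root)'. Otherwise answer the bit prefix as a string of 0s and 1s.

Bit 0: prefix='1' (no match yet)
Bit 1: prefix='10' (no match yet)
Bit 2: prefix='101' -> emit 'n', reset
Bit 3: prefix='0' (no match yet)
Bit 4: prefix='00' (no match yet)

Answer: 00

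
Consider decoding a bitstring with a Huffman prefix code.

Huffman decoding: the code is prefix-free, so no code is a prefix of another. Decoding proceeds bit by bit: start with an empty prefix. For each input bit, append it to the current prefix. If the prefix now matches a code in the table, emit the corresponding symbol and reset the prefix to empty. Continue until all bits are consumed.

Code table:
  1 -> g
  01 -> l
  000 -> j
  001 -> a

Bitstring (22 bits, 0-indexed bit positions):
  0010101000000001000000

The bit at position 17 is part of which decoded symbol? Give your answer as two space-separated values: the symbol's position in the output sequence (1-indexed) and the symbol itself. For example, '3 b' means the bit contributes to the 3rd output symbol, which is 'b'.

Answer: 7 j

Derivation:
Bit 0: prefix='0' (no match yet)
Bit 1: prefix='00' (no match yet)
Bit 2: prefix='001' -> emit 'a', reset
Bit 3: prefix='0' (no match yet)
Bit 4: prefix='01' -> emit 'l', reset
Bit 5: prefix='0' (no match yet)
Bit 6: prefix='01' -> emit 'l', reset
Bit 7: prefix='0' (no match yet)
Bit 8: prefix='00' (no match yet)
Bit 9: prefix='000' -> emit 'j', reset
Bit 10: prefix='0' (no match yet)
Bit 11: prefix='00' (no match yet)
Bit 12: prefix='000' -> emit 'j', reset
Bit 13: prefix='0' (no match yet)
Bit 14: prefix='00' (no match yet)
Bit 15: prefix='001' -> emit 'a', reset
Bit 16: prefix='0' (no match yet)
Bit 17: prefix='00' (no match yet)
Bit 18: prefix='000' -> emit 'j', reset
Bit 19: prefix='0' (no match yet)
Bit 20: prefix='00' (no match yet)
Bit 21: prefix='000' -> emit 'j', reset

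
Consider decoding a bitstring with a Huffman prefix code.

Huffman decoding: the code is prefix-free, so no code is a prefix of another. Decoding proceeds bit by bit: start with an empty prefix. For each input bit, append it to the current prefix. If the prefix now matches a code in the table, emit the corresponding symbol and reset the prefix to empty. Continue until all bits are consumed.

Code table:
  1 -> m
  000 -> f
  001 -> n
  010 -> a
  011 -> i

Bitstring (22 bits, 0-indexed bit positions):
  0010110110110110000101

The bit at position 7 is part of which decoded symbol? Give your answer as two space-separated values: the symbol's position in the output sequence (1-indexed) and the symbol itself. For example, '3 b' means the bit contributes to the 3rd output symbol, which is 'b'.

Answer: 3 i

Derivation:
Bit 0: prefix='0' (no match yet)
Bit 1: prefix='00' (no match yet)
Bit 2: prefix='001' -> emit 'n', reset
Bit 3: prefix='0' (no match yet)
Bit 4: prefix='01' (no match yet)
Bit 5: prefix='011' -> emit 'i', reset
Bit 6: prefix='0' (no match yet)
Bit 7: prefix='01' (no match yet)
Bit 8: prefix='011' -> emit 'i', reset
Bit 9: prefix='0' (no match yet)
Bit 10: prefix='01' (no match yet)
Bit 11: prefix='011' -> emit 'i', reset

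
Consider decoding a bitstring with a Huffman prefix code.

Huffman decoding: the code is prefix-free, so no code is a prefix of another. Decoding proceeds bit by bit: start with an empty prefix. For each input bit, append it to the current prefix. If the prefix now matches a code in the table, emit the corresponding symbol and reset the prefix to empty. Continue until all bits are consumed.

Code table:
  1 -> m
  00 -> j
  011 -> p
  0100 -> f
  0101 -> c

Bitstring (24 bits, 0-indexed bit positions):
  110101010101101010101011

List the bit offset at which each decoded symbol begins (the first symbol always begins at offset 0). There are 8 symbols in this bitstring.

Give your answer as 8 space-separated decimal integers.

Answer: 0 1 2 6 10 13 17 21

Derivation:
Bit 0: prefix='1' -> emit 'm', reset
Bit 1: prefix='1' -> emit 'm', reset
Bit 2: prefix='0' (no match yet)
Bit 3: prefix='01' (no match yet)
Bit 4: prefix='010' (no match yet)
Bit 5: prefix='0101' -> emit 'c', reset
Bit 6: prefix='0' (no match yet)
Bit 7: prefix='01' (no match yet)
Bit 8: prefix='010' (no match yet)
Bit 9: prefix='0101' -> emit 'c', reset
Bit 10: prefix='0' (no match yet)
Bit 11: prefix='01' (no match yet)
Bit 12: prefix='011' -> emit 'p', reset
Bit 13: prefix='0' (no match yet)
Bit 14: prefix='01' (no match yet)
Bit 15: prefix='010' (no match yet)
Bit 16: prefix='0101' -> emit 'c', reset
Bit 17: prefix='0' (no match yet)
Bit 18: prefix='01' (no match yet)
Bit 19: prefix='010' (no match yet)
Bit 20: prefix='0101' -> emit 'c', reset
Bit 21: prefix='0' (no match yet)
Bit 22: prefix='01' (no match yet)
Bit 23: prefix='011' -> emit 'p', reset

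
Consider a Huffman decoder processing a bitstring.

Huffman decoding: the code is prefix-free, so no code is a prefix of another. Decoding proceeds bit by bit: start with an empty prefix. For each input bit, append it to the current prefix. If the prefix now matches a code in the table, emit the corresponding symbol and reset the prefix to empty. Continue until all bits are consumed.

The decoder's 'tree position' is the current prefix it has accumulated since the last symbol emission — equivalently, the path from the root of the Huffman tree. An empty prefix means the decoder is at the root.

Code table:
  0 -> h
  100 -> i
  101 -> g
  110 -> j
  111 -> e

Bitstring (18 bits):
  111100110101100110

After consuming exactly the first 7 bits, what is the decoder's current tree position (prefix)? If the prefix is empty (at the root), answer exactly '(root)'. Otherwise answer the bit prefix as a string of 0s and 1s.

Answer: 1

Derivation:
Bit 0: prefix='1' (no match yet)
Bit 1: prefix='11' (no match yet)
Bit 2: prefix='111' -> emit 'e', reset
Bit 3: prefix='1' (no match yet)
Bit 4: prefix='10' (no match yet)
Bit 5: prefix='100' -> emit 'i', reset
Bit 6: prefix='1' (no match yet)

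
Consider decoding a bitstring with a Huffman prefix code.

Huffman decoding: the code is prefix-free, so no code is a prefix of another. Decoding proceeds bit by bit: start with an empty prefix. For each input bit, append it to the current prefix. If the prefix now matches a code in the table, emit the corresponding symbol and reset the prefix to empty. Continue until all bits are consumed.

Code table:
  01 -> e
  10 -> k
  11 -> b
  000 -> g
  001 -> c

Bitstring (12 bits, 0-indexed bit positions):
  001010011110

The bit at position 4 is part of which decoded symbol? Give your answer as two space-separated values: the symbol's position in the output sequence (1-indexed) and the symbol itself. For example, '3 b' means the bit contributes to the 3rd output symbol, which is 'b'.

Answer: 2 e

Derivation:
Bit 0: prefix='0' (no match yet)
Bit 1: prefix='00' (no match yet)
Bit 2: prefix='001' -> emit 'c', reset
Bit 3: prefix='0' (no match yet)
Bit 4: prefix='01' -> emit 'e', reset
Bit 5: prefix='0' (no match yet)
Bit 6: prefix='00' (no match yet)
Bit 7: prefix='001' -> emit 'c', reset
Bit 8: prefix='1' (no match yet)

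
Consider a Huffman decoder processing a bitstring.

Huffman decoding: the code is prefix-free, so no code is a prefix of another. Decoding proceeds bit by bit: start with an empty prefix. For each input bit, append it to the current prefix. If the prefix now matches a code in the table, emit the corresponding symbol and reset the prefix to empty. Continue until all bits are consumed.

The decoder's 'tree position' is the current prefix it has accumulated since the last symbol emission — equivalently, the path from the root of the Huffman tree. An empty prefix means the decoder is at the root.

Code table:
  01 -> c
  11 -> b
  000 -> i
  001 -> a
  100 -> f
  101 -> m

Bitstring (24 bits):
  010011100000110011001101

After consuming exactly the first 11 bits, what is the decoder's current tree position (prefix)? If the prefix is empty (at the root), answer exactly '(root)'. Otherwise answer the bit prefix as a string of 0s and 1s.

Answer: 0

Derivation:
Bit 0: prefix='0' (no match yet)
Bit 1: prefix='01' -> emit 'c', reset
Bit 2: prefix='0' (no match yet)
Bit 3: prefix='00' (no match yet)
Bit 4: prefix='001' -> emit 'a', reset
Bit 5: prefix='1' (no match yet)
Bit 6: prefix='11' -> emit 'b', reset
Bit 7: prefix='0' (no match yet)
Bit 8: prefix='00' (no match yet)
Bit 9: prefix='000' -> emit 'i', reset
Bit 10: prefix='0' (no match yet)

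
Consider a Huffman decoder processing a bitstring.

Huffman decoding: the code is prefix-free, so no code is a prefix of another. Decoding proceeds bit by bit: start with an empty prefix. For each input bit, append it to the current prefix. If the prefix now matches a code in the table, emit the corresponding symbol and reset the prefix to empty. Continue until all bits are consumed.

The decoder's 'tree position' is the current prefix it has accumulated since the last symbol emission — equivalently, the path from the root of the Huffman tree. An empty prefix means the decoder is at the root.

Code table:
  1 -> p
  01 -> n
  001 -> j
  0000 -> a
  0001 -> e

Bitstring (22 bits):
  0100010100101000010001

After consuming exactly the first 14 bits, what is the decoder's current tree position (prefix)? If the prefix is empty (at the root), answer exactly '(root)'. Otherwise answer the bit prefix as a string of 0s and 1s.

Answer: 0

Derivation:
Bit 0: prefix='0' (no match yet)
Bit 1: prefix='01' -> emit 'n', reset
Bit 2: prefix='0' (no match yet)
Bit 3: prefix='00' (no match yet)
Bit 4: prefix='000' (no match yet)
Bit 5: prefix='0001' -> emit 'e', reset
Bit 6: prefix='0' (no match yet)
Bit 7: prefix='01' -> emit 'n', reset
Bit 8: prefix='0' (no match yet)
Bit 9: prefix='00' (no match yet)
Bit 10: prefix='001' -> emit 'j', reset
Bit 11: prefix='0' (no match yet)
Bit 12: prefix='01' -> emit 'n', reset
Bit 13: prefix='0' (no match yet)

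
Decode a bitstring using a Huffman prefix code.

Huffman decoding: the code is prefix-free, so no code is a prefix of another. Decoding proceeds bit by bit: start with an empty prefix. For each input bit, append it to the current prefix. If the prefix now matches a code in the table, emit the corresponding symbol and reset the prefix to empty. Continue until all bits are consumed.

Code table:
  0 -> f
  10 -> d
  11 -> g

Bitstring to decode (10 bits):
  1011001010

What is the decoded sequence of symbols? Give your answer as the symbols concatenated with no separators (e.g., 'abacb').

Answer: dgffdd

Derivation:
Bit 0: prefix='1' (no match yet)
Bit 1: prefix='10' -> emit 'd', reset
Bit 2: prefix='1' (no match yet)
Bit 3: prefix='11' -> emit 'g', reset
Bit 4: prefix='0' -> emit 'f', reset
Bit 5: prefix='0' -> emit 'f', reset
Bit 6: prefix='1' (no match yet)
Bit 7: prefix='10' -> emit 'd', reset
Bit 8: prefix='1' (no match yet)
Bit 9: prefix='10' -> emit 'd', reset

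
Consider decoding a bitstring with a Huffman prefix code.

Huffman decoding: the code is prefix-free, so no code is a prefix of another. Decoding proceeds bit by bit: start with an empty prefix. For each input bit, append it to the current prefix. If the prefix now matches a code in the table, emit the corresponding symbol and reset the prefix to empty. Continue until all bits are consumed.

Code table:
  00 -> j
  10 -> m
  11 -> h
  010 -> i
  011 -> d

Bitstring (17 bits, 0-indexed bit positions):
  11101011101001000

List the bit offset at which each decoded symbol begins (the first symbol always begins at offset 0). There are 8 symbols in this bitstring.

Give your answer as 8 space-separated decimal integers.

Bit 0: prefix='1' (no match yet)
Bit 1: prefix='11' -> emit 'h', reset
Bit 2: prefix='1' (no match yet)
Bit 3: prefix='10' -> emit 'm', reset
Bit 4: prefix='1' (no match yet)
Bit 5: prefix='10' -> emit 'm', reset
Bit 6: prefix='1' (no match yet)
Bit 7: prefix='11' -> emit 'h', reset
Bit 8: prefix='1' (no match yet)
Bit 9: prefix='10' -> emit 'm', reset
Bit 10: prefix='1' (no match yet)
Bit 11: prefix='10' -> emit 'm', reset
Bit 12: prefix='0' (no match yet)
Bit 13: prefix='01' (no match yet)
Bit 14: prefix='010' -> emit 'i', reset
Bit 15: prefix='0' (no match yet)
Bit 16: prefix='00' -> emit 'j', reset

Answer: 0 2 4 6 8 10 12 15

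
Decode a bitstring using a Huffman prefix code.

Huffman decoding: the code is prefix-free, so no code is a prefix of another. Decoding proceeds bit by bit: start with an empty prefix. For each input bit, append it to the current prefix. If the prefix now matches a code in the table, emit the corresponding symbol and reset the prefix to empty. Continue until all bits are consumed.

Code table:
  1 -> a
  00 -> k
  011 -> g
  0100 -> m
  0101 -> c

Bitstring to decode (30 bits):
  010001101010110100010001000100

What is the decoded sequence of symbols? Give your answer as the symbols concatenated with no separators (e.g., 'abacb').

Answer: mgcgmmmm

Derivation:
Bit 0: prefix='0' (no match yet)
Bit 1: prefix='01' (no match yet)
Bit 2: prefix='010' (no match yet)
Bit 3: prefix='0100' -> emit 'm', reset
Bit 4: prefix='0' (no match yet)
Bit 5: prefix='01' (no match yet)
Bit 6: prefix='011' -> emit 'g', reset
Bit 7: prefix='0' (no match yet)
Bit 8: prefix='01' (no match yet)
Bit 9: prefix='010' (no match yet)
Bit 10: prefix='0101' -> emit 'c', reset
Bit 11: prefix='0' (no match yet)
Bit 12: prefix='01' (no match yet)
Bit 13: prefix='011' -> emit 'g', reset
Bit 14: prefix='0' (no match yet)
Bit 15: prefix='01' (no match yet)
Bit 16: prefix='010' (no match yet)
Bit 17: prefix='0100' -> emit 'm', reset
Bit 18: prefix='0' (no match yet)
Bit 19: prefix='01' (no match yet)
Bit 20: prefix='010' (no match yet)
Bit 21: prefix='0100' -> emit 'm', reset
Bit 22: prefix='0' (no match yet)
Bit 23: prefix='01' (no match yet)
Bit 24: prefix='010' (no match yet)
Bit 25: prefix='0100' -> emit 'm', reset
Bit 26: prefix='0' (no match yet)
Bit 27: prefix='01' (no match yet)
Bit 28: prefix='010' (no match yet)
Bit 29: prefix='0100' -> emit 'm', reset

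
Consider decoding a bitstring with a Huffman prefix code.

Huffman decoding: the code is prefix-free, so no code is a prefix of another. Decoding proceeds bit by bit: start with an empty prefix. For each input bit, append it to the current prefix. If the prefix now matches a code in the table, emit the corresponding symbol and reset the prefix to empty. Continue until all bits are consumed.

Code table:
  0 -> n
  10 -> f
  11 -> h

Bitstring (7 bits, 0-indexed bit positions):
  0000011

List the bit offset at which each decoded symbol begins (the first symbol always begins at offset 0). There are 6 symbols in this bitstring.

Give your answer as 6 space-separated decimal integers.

Bit 0: prefix='0' -> emit 'n', reset
Bit 1: prefix='0' -> emit 'n', reset
Bit 2: prefix='0' -> emit 'n', reset
Bit 3: prefix='0' -> emit 'n', reset
Bit 4: prefix='0' -> emit 'n', reset
Bit 5: prefix='1' (no match yet)
Bit 6: prefix='11' -> emit 'h', reset

Answer: 0 1 2 3 4 5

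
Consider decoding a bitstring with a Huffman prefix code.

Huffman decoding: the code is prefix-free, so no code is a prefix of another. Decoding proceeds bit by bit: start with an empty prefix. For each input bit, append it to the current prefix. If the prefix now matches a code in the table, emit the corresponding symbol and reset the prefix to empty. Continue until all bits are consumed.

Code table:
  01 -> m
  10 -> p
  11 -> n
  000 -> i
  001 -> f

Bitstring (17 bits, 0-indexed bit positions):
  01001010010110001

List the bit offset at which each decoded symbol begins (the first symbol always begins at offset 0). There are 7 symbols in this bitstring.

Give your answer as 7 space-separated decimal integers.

Bit 0: prefix='0' (no match yet)
Bit 1: prefix='01' -> emit 'm', reset
Bit 2: prefix='0' (no match yet)
Bit 3: prefix='00' (no match yet)
Bit 4: prefix='001' -> emit 'f', reset
Bit 5: prefix='0' (no match yet)
Bit 6: prefix='01' -> emit 'm', reset
Bit 7: prefix='0' (no match yet)
Bit 8: prefix='00' (no match yet)
Bit 9: prefix='001' -> emit 'f', reset
Bit 10: prefix='0' (no match yet)
Bit 11: prefix='01' -> emit 'm', reset
Bit 12: prefix='1' (no match yet)
Bit 13: prefix='10' -> emit 'p', reset
Bit 14: prefix='0' (no match yet)
Bit 15: prefix='00' (no match yet)
Bit 16: prefix='001' -> emit 'f', reset

Answer: 0 2 5 7 10 12 14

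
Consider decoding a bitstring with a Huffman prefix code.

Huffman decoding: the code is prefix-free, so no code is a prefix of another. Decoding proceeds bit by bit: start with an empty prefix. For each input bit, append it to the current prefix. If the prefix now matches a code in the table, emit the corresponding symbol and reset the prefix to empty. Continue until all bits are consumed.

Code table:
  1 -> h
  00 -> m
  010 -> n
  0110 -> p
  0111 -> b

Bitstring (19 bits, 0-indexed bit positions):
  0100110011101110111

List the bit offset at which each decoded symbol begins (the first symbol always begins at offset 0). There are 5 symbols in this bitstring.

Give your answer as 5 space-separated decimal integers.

Answer: 0 3 7 11 15

Derivation:
Bit 0: prefix='0' (no match yet)
Bit 1: prefix='01' (no match yet)
Bit 2: prefix='010' -> emit 'n', reset
Bit 3: prefix='0' (no match yet)
Bit 4: prefix='01' (no match yet)
Bit 5: prefix='011' (no match yet)
Bit 6: prefix='0110' -> emit 'p', reset
Bit 7: prefix='0' (no match yet)
Bit 8: prefix='01' (no match yet)
Bit 9: prefix='011' (no match yet)
Bit 10: prefix='0111' -> emit 'b', reset
Bit 11: prefix='0' (no match yet)
Bit 12: prefix='01' (no match yet)
Bit 13: prefix='011' (no match yet)
Bit 14: prefix='0111' -> emit 'b', reset
Bit 15: prefix='0' (no match yet)
Bit 16: prefix='01' (no match yet)
Bit 17: prefix='011' (no match yet)
Bit 18: prefix='0111' -> emit 'b', reset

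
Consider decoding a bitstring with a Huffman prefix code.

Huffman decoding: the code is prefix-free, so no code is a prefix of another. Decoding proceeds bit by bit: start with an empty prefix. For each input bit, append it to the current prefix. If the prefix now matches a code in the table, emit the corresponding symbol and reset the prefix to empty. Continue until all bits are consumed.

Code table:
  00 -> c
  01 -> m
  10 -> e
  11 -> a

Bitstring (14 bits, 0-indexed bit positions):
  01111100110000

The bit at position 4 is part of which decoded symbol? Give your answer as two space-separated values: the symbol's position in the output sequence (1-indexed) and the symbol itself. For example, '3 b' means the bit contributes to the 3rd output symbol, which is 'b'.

Answer: 3 a

Derivation:
Bit 0: prefix='0' (no match yet)
Bit 1: prefix='01' -> emit 'm', reset
Bit 2: prefix='1' (no match yet)
Bit 3: prefix='11' -> emit 'a', reset
Bit 4: prefix='1' (no match yet)
Bit 5: prefix='11' -> emit 'a', reset
Bit 6: prefix='0' (no match yet)
Bit 7: prefix='00' -> emit 'c', reset
Bit 8: prefix='1' (no match yet)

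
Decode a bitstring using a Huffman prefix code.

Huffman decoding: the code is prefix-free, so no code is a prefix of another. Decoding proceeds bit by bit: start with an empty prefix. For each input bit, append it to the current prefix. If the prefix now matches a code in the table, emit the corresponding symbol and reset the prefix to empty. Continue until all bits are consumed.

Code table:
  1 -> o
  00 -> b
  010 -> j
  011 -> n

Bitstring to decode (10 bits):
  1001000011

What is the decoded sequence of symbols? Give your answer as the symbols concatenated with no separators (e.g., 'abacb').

Answer: obobboo

Derivation:
Bit 0: prefix='1' -> emit 'o', reset
Bit 1: prefix='0' (no match yet)
Bit 2: prefix='00' -> emit 'b', reset
Bit 3: prefix='1' -> emit 'o', reset
Bit 4: prefix='0' (no match yet)
Bit 5: prefix='00' -> emit 'b', reset
Bit 6: prefix='0' (no match yet)
Bit 7: prefix='00' -> emit 'b', reset
Bit 8: prefix='1' -> emit 'o', reset
Bit 9: prefix='1' -> emit 'o', reset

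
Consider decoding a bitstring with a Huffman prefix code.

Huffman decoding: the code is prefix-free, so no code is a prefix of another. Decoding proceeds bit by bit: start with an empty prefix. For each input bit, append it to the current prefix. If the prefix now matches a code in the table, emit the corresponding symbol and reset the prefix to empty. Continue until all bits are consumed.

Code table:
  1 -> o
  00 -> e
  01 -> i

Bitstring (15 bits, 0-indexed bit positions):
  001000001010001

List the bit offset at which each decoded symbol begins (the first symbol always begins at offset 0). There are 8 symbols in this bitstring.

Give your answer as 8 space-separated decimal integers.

Bit 0: prefix='0' (no match yet)
Bit 1: prefix='00' -> emit 'e', reset
Bit 2: prefix='1' -> emit 'o', reset
Bit 3: prefix='0' (no match yet)
Bit 4: prefix='00' -> emit 'e', reset
Bit 5: prefix='0' (no match yet)
Bit 6: prefix='00' -> emit 'e', reset
Bit 7: prefix='0' (no match yet)
Bit 8: prefix='01' -> emit 'i', reset
Bit 9: prefix='0' (no match yet)
Bit 10: prefix='01' -> emit 'i', reset
Bit 11: prefix='0' (no match yet)
Bit 12: prefix='00' -> emit 'e', reset
Bit 13: prefix='0' (no match yet)
Bit 14: prefix='01' -> emit 'i', reset

Answer: 0 2 3 5 7 9 11 13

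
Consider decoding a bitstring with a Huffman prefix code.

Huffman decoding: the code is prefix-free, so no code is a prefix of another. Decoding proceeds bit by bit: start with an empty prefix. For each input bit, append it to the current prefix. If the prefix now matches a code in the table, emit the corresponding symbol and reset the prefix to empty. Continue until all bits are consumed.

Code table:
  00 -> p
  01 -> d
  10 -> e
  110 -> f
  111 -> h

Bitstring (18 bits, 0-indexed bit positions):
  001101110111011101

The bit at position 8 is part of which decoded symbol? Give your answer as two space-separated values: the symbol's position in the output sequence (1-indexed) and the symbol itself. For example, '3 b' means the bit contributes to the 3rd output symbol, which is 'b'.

Bit 0: prefix='0' (no match yet)
Bit 1: prefix='00' -> emit 'p', reset
Bit 2: prefix='1' (no match yet)
Bit 3: prefix='11' (no match yet)
Bit 4: prefix='110' -> emit 'f', reset
Bit 5: prefix='1' (no match yet)
Bit 6: prefix='11' (no match yet)
Bit 7: prefix='111' -> emit 'h', reset
Bit 8: prefix='0' (no match yet)
Bit 9: prefix='01' -> emit 'd', reset
Bit 10: prefix='1' (no match yet)
Bit 11: prefix='11' (no match yet)
Bit 12: prefix='110' -> emit 'f', reset

Answer: 4 d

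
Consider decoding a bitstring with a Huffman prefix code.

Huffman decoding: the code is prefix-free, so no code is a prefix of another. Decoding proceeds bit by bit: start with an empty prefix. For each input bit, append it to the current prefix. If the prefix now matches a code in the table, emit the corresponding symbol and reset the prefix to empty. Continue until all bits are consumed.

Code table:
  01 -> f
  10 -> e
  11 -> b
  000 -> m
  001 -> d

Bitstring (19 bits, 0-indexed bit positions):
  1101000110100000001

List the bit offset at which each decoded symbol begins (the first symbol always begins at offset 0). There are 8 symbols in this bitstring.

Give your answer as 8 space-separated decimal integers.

Answer: 0 2 4 7 9 11 14 17

Derivation:
Bit 0: prefix='1' (no match yet)
Bit 1: prefix='11' -> emit 'b', reset
Bit 2: prefix='0' (no match yet)
Bit 3: prefix='01' -> emit 'f', reset
Bit 4: prefix='0' (no match yet)
Bit 5: prefix='00' (no match yet)
Bit 6: prefix='000' -> emit 'm', reset
Bit 7: prefix='1' (no match yet)
Bit 8: prefix='11' -> emit 'b', reset
Bit 9: prefix='0' (no match yet)
Bit 10: prefix='01' -> emit 'f', reset
Bit 11: prefix='0' (no match yet)
Bit 12: prefix='00' (no match yet)
Bit 13: prefix='000' -> emit 'm', reset
Bit 14: prefix='0' (no match yet)
Bit 15: prefix='00' (no match yet)
Bit 16: prefix='000' -> emit 'm', reset
Bit 17: prefix='0' (no match yet)
Bit 18: prefix='01' -> emit 'f', reset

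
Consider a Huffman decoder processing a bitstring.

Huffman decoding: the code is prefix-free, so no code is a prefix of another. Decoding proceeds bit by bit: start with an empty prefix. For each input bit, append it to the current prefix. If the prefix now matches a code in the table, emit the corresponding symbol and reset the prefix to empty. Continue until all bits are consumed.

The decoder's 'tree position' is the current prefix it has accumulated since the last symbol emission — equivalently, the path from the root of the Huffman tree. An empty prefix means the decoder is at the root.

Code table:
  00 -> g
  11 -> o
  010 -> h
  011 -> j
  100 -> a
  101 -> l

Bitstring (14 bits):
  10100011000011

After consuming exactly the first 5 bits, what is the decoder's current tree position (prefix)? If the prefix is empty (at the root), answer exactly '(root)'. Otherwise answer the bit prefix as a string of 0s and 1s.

Answer: (root)

Derivation:
Bit 0: prefix='1' (no match yet)
Bit 1: prefix='10' (no match yet)
Bit 2: prefix='101' -> emit 'l', reset
Bit 3: prefix='0' (no match yet)
Bit 4: prefix='00' -> emit 'g', reset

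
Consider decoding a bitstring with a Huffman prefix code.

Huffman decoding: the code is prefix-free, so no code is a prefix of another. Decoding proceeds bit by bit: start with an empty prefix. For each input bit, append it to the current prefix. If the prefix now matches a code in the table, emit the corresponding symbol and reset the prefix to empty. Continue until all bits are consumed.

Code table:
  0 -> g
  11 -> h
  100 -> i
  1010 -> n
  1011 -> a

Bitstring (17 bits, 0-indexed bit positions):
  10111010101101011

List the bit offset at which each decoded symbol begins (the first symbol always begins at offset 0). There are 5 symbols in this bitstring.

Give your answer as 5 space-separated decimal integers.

Answer: 0 4 8 12 13

Derivation:
Bit 0: prefix='1' (no match yet)
Bit 1: prefix='10' (no match yet)
Bit 2: prefix='101' (no match yet)
Bit 3: prefix='1011' -> emit 'a', reset
Bit 4: prefix='1' (no match yet)
Bit 5: prefix='10' (no match yet)
Bit 6: prefix='101' (no match yet)
Bit 7: prefix='1010' -> emit 'n', reset
Bit 8: prefix='1' (no match yet)
Bit 9: prefix='10' (no match yet)
Bit 10: prefix='101' (no match yet)
Bit 11: prefix='1011' -> emit 'a', reset
Bit 12: prefix='0' -> emit 'g', reset
Bit 13: prefix='1' (no match yet)
Bit 14: prefix='10' (no match yet)
Bit 15: prefix='101' (no match yet)
Bit 16: prefix='1011' -> emit 'a', reset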